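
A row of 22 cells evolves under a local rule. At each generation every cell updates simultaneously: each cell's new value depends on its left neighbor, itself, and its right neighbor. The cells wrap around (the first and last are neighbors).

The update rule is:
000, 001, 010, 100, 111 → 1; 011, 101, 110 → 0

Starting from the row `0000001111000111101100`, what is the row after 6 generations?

1110100011111000110011

1111110110111011000011
1111100000010000111101
1111011111111111011000
0110001111111110000111
0001110111111101111010
1110100011111000110011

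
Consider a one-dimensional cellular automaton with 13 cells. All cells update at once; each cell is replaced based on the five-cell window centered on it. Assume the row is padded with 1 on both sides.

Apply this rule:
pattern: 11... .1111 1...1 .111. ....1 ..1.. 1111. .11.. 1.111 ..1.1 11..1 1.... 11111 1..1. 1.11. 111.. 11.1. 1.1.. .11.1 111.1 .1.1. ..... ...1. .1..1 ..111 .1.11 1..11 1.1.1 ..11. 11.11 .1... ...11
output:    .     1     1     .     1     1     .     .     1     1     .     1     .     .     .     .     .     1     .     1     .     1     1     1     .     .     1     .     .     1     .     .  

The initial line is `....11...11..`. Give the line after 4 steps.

..11.1....1..

.11....1....1
1...1111.11..
..1..1.11...1
..11.1....1..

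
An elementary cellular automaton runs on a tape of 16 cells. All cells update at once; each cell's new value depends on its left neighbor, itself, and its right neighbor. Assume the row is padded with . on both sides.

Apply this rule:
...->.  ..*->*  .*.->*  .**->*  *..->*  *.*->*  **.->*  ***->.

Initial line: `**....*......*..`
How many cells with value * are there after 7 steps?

8

***..***....***.
*.****.**..**.**
***..***********
*.****.........*
***..**.......**
*.******.....***
***....**...**.*
count of *: 8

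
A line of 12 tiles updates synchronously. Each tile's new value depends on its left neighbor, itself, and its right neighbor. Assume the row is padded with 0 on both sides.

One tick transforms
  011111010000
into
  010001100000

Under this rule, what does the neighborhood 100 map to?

At position 8 the neighborhood is 100; the next row has 0 there.

0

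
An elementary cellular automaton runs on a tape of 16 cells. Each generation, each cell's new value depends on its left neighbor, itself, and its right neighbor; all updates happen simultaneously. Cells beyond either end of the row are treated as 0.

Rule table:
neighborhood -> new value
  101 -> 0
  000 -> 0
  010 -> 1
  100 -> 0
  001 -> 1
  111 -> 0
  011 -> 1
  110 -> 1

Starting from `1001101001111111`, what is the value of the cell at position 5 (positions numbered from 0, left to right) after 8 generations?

0

1011101011000001
1010101011000011
1010101011000111
1010101011001101
1010101011011101
1010101011010101
1010101011010101  (fixed point — unchanged through generation 8)
position 5 holds 0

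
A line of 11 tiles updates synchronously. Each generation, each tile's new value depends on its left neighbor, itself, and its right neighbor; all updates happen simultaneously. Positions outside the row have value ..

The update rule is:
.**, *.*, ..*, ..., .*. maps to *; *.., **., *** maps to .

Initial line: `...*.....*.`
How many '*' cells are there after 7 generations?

6

generation 1: ****.*****.
generation 2: *...**.....
generation 3: *.***..****
generation 4: ***...**...
generation 5: *...***..**
generation 6: *.***...**.
generation 7: ***...***..
count of *: 6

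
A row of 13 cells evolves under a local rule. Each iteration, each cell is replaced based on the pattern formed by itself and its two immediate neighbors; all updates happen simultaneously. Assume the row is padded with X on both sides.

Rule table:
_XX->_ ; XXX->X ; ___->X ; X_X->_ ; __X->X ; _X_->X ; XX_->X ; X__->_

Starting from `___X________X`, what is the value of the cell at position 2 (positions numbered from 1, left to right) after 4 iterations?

X

_XXX_XXXXXXX_
__XX__XXXXXX_
_X_X_X_XXXXX_
_X_X_X__XXXX_
position 2 holds X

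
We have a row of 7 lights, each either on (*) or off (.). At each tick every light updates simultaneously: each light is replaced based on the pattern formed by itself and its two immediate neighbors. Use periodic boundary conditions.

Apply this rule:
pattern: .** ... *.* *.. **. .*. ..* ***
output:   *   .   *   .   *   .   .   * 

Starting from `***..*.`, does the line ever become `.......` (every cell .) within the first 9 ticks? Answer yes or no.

***...*
***...*  (fixed point — unchanged through tick 9)
tick 9 is ***...*, still not uniform .

no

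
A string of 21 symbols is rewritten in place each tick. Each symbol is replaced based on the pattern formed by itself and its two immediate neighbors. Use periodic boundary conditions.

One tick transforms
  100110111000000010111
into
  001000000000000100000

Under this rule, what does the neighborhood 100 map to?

At position 1 the neighborhood is 100; the next row has 0 there.

0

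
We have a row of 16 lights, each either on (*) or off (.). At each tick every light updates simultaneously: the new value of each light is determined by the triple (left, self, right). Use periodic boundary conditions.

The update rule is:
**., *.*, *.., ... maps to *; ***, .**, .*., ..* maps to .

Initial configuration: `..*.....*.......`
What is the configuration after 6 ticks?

..**........**..

*..****..*******
**....**........
.****..********.
....**........**
***..********..*
..**........**..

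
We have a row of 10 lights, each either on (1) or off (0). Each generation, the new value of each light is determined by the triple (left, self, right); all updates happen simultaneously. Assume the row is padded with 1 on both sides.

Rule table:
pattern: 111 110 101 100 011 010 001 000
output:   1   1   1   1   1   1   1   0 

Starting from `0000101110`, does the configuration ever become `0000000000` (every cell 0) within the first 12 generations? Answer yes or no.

no

1001111111
1111111111
1111111111  (fixed point — unchanged through generation 12)
generation 12 is 1111111111, still not uniform 0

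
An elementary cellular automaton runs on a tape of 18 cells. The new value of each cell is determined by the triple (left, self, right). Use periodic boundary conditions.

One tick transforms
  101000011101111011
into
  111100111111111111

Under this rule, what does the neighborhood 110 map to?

At position 0 the neighborhood is 110; the next row has 1 there.

1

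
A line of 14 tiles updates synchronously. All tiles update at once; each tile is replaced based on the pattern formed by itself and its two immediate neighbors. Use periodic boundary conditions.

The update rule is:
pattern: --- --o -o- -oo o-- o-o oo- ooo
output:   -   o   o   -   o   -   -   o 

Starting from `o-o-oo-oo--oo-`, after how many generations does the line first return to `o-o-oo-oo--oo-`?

14

o-o------oo---
o-oo----o--o-o
----o--ooooo--
---oooo-ooo-o-
--o-oo---o--oo
ooo---o-oooo--
-o-o-oo--oo-oo
-o-o---oo-----
oo-oo-o--o----
------ooooo--o
o----o-ooo-ooo
-o--oo--o---oo
-ooo--oooo-o--
o-o-oo-oo--oo-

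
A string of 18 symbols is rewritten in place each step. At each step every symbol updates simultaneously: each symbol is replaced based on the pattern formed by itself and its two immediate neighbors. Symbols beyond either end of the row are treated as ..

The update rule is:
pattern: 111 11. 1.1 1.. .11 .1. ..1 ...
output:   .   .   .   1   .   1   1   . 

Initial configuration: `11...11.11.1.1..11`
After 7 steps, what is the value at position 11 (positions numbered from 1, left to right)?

step 1: ..1.1......1.111..
step 2: .11.11....11....1.
step 3: 1.....1..1..1..111
step 4: 11...1111111111...
step 5: ..1.1..........1..
step 6: .11.11........111.
step 7: 1.....1......1...1
position 11 holds .

.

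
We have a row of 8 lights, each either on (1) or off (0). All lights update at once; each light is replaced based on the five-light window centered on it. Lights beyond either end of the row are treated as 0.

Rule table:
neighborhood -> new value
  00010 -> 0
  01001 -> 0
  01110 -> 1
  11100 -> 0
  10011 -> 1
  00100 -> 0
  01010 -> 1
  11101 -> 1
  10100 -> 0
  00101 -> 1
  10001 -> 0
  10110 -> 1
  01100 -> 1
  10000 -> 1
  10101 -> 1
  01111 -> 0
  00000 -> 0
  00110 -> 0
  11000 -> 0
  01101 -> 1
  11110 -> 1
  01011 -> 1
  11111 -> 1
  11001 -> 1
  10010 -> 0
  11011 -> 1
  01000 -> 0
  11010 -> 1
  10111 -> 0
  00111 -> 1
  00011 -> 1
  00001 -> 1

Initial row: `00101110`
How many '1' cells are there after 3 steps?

4

10110100
11111001
10110100
count of 1: 4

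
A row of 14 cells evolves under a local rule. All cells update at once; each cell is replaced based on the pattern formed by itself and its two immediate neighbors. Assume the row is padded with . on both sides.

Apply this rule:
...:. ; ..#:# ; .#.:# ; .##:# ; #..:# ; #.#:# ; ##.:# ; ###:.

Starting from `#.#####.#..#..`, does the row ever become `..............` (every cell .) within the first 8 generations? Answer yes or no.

###...#######.
#.##.##.....##
########...###
#......##.##.#
##....########
###..##......#
#.######....##
###....##..###
generation 8 is ###....##..###, still not uniform .

no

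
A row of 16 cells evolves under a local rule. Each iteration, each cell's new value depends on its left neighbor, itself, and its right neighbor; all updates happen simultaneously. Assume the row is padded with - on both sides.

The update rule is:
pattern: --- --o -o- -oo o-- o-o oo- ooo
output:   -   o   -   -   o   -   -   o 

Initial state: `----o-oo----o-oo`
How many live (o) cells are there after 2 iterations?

---o----o--o----
--o-o--o-oo-o---
count of o: 6

6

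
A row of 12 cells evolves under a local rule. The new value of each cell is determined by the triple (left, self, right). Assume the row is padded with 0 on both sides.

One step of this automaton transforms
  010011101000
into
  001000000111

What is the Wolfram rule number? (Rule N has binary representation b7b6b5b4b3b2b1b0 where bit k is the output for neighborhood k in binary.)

position 5: 111 → 0  (bit 7 = 0)
position 6: 110 → 0  (bit 6 = 0)
position 7: 101 → 0  (bit 5 = 0)
position 2: 100 → 1  (bit 4 = 1)
position 4: 011 → 0  (bit 3 = 0)
position 1: 010 → 0  (bit 2 = 0)
position 0: 001 → 0  (bit 1 = 0)
position 10: 000 → 1  (bit 0 = 1)
bits b7..b0 = 00010001 = 17

17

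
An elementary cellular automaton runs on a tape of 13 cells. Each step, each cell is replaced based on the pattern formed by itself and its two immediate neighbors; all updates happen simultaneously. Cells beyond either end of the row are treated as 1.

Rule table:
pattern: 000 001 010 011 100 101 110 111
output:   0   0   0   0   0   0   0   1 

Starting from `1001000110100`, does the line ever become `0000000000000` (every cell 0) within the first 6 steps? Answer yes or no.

step 1: 0000000000000
all cells are 0 at step 1

yes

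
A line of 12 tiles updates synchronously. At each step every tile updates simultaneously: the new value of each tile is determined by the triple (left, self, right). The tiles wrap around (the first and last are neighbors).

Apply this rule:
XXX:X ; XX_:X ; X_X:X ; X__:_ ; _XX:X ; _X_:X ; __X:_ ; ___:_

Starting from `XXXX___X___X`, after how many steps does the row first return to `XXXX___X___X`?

1

step 1: XXXX___X___X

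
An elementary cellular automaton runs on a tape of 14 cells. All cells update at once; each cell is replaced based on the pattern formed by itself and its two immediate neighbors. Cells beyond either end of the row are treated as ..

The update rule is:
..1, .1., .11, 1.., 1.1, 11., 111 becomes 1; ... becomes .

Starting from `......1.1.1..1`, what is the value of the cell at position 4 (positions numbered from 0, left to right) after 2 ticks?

.....111111111
....1111111111
position 4 holds 1

1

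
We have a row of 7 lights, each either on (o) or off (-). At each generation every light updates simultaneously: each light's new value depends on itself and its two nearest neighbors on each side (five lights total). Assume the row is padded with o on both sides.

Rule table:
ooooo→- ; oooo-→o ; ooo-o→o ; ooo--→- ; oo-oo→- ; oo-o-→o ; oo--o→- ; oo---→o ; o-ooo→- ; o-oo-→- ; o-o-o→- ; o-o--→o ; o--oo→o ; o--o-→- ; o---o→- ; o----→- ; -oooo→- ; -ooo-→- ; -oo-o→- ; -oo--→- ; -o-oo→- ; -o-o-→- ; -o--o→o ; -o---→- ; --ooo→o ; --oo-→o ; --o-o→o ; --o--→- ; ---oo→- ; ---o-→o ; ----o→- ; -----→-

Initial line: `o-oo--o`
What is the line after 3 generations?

o----oo
-o---o-
oo--oo-

oo--oo-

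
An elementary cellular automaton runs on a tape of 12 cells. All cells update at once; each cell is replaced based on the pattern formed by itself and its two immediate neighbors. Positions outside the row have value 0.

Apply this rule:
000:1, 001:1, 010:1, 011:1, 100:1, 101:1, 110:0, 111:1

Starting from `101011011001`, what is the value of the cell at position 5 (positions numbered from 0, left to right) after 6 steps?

111110110111
111101101110
111011011101
110110111011
101101110110
111011101101
position 5 holds 1

1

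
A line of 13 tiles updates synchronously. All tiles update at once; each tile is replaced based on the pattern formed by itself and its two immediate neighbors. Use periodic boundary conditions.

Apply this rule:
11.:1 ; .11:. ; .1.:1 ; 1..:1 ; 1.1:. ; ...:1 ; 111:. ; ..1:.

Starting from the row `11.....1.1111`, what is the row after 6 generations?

.1.111111....

.11111.1.....
.....1.111111
1111.1......1
...1.111111..
11.1......111
.1.111111....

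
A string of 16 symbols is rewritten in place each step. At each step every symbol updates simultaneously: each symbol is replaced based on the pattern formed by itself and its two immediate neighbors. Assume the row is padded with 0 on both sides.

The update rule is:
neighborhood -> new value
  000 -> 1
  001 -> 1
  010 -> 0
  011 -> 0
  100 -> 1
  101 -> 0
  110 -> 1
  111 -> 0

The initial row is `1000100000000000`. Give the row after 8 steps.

1100000000001001

step 1: 0111011111111111
step 2: 1001000000000001
step 3: 0110111111111110
step 4: 1010000000000011
step 5: 0001111111111101
step 6: 1110000000000100
step 7: 0011111111111011
step 8: 1100000000001001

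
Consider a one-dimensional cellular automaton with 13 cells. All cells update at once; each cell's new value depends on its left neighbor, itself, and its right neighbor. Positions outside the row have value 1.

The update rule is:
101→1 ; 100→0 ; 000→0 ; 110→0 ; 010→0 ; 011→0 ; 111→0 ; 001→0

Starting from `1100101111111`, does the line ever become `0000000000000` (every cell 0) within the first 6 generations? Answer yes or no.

yes

0000010000000
0000000000000
all cells are 0 at generation 2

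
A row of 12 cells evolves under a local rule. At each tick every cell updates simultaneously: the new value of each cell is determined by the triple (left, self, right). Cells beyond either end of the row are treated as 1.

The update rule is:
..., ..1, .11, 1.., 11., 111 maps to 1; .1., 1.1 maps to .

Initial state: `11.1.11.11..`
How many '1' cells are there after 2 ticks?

11...11.1111
1111111.1111
count of 1: 11

11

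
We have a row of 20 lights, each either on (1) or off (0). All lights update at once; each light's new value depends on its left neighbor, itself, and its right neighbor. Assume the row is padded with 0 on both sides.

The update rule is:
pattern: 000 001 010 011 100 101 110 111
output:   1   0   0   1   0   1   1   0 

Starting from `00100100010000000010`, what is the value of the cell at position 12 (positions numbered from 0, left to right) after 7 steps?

0

10000001000111111000
00111100010100001011
10100101001001100111
01000010000001100101
00011000111101100010
11011010100111101000
11111101000100110011
position 12 holds 0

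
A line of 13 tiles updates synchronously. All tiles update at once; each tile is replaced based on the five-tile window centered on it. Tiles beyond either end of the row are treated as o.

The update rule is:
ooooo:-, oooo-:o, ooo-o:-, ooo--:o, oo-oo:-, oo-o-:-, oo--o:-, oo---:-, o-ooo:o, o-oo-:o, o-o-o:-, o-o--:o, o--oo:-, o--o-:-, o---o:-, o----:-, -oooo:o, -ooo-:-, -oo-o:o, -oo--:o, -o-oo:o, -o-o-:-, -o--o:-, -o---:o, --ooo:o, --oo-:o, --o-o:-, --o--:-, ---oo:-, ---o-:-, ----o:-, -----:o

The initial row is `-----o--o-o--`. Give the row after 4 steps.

----oo-o-----

--o-------o--
---o-ooo-----
----oo-o--o--
----oo-o-----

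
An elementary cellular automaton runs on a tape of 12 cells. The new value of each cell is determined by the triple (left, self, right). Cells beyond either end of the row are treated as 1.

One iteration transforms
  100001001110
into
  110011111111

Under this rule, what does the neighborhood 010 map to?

At position 5 the neighborhood is 010; the next row has 1 there.

1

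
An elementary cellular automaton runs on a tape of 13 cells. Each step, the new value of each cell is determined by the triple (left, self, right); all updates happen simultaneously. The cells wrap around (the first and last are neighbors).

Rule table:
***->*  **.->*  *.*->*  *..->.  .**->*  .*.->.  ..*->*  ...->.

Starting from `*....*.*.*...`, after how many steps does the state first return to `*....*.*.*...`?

13

....*.*.*...*
...*.*.*...*.
..*.*.*...*..
.*.*.*...*...
*.*.*...*....
.*.*...*....*
*.*...*....*.
.*...*....*.*
*...*....*.*.
...*....*.*.*
..*....*.*.*.
.*....*.*.*..
*....*.*.*...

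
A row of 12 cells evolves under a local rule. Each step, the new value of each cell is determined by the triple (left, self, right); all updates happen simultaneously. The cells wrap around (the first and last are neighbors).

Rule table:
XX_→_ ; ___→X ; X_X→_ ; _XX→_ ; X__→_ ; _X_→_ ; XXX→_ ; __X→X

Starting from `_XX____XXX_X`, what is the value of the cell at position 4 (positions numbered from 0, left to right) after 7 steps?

_

____XXX_____
XXXX____XXXX
_____XXX____
XXXXX____XXX
______XXX___
XXXXXX____XX
_______XXX__
position 4 holds _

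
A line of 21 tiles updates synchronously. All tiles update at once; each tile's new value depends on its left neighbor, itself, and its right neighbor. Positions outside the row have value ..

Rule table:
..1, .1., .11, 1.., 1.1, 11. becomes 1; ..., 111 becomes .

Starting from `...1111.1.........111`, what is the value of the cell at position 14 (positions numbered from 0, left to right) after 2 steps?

..11..1111.......11.1
.111111..11.....11111
position 14 holds .

.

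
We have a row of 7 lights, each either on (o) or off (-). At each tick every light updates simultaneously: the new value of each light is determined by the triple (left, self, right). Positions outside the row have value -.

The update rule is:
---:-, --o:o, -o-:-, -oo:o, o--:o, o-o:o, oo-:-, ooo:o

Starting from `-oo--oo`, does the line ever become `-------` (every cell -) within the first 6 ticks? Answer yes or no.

oo-ooo-
o-ooo-o
-ooo-o-
ooo-o-o
oo-o-o-
o-o-o-o
tick 6 is o-o-o-o, still not uniform -

no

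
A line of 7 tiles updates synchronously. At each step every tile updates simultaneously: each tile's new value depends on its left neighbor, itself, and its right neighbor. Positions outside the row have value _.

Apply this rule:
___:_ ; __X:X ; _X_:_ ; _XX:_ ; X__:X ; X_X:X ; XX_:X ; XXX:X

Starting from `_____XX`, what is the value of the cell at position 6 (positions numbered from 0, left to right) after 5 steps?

____X_X
___X_X_
__X_X_X
_X_X_X_
X_X_X_X
position 6 holds X

X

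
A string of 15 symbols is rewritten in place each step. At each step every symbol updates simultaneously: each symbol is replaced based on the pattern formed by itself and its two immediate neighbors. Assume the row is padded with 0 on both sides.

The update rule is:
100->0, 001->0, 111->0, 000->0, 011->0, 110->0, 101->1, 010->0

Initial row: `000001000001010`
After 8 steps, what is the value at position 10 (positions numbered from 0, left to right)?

0

000000000000100
000000000000000
000000000000000  (fixed point — unchanged through step 8)
position 10 holds 0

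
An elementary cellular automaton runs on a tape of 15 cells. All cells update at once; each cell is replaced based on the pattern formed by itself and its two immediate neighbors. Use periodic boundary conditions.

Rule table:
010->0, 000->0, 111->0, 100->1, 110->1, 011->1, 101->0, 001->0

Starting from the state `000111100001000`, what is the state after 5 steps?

010000001011000

000100110000100
000010111000010
000000101100001
100000001110000
010000001011000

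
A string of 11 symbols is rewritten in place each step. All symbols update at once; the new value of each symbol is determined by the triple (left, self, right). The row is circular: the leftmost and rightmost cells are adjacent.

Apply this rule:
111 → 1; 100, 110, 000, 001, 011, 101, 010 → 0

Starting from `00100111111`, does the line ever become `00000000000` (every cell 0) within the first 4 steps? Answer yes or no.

step 1: 00000011110
step 2: 00000001100
step 3: 00000000000
all cells are 0 at step 3

yes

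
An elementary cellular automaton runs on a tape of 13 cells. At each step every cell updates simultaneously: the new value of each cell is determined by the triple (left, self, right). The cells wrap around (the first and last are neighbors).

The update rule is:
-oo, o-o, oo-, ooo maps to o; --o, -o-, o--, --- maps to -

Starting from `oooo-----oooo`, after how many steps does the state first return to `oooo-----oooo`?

1

oooo-----oooo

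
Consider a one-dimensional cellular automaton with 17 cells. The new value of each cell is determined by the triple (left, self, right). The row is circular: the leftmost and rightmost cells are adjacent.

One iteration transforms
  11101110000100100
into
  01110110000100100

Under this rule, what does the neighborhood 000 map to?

0

At position 8 the neighborhood is 000; the next row has 0 there.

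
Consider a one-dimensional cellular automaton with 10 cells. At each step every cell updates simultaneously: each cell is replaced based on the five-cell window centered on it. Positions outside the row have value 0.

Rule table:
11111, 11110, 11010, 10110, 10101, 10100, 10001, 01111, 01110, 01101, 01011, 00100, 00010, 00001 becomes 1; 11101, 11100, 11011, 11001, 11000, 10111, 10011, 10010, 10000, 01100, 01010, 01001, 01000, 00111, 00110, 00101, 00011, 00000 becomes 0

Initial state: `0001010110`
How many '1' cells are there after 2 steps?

0110011100
0000001000
count of 1: 1

1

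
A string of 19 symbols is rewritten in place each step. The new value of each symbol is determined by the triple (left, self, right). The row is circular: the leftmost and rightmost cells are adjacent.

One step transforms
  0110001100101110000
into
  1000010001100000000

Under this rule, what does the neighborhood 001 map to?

1

At position 0 the neighborhood is 001; the next row has 1 there.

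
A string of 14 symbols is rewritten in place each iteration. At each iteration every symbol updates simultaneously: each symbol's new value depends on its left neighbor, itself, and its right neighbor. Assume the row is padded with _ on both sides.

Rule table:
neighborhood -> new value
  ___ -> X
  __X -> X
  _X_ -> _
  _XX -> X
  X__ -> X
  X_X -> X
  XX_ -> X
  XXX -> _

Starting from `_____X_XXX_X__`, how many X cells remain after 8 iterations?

XXXXX_XX_XX_XX
X___XXXXXXXXXX
_XXXX________X
XX__XXXXXXXXX_
XXXXX_______XX
X___XXXXXXXXXX  (repeats iteration 2; period 4)
iteration 8: XX__XXXXXXXXX_
count of X: 11

11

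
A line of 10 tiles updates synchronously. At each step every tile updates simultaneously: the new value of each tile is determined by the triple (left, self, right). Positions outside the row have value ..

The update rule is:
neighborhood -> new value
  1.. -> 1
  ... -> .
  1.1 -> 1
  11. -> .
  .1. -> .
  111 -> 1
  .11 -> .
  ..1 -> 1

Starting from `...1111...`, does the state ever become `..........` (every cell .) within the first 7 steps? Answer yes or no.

step 1: ..1.11.1..
step 2: .1.1..1.1.
step 3: 1.1.11.1.1
step 4: .1.1..1.1.  (repeats step 2; period 2)
step 7: 1.1.11.1.1
step 7 is 1.1.11.1.1, still not uniform .

no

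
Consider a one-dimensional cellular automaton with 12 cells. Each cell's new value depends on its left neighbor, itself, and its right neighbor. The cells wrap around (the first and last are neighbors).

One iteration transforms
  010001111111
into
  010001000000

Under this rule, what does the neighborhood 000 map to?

0

At position 3 the neighborhood is 000; the next row has 0 there.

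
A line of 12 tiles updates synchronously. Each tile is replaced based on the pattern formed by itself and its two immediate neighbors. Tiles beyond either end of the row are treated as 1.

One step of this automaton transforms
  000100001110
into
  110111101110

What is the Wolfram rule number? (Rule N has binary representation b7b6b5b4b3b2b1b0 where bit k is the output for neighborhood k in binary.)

position 9: 111 → 1  (bit 7 = 1)
position 10: 110 → 1  (bit 6 = 1)
position 11: 101 → 0  (bit 5 = 0)
position 0: 100 → 1  (bit 4 = 1)
position 8: 011 → 1  (bit 3 = 1)
position 3: 010 → 1  (bit 2 = 1)
position 2: 001 → 0  (bit 1 = 0)
position 1: 000 → 1  (bit 0 = 1)
bits b7..b0 = 11011101 = 221

221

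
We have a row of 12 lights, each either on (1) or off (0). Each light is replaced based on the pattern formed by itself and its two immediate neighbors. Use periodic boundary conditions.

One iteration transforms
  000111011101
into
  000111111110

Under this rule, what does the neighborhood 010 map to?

0

At position 11 the neighborhood is 010; the next row has 0 there.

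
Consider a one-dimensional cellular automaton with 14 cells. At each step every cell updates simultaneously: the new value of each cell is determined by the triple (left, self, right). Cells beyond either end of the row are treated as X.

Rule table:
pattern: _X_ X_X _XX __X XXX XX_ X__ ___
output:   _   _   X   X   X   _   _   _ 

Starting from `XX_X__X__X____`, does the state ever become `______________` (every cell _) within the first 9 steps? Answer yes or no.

no

step 1: X____X__X____X
step 2: ____X__X____XX
step 3: ___X__X____XXX
step 4: __X__X____XXXX
step 5: _X__X____XXXXX
step 6: ___X____XXXXXX
step 7: __X____XXXXXXX
step 8: _X____XXXXXXXX
step 9: _____XXXXXXXXX
step 9 is _____XXXXXXXXX, still not uniform _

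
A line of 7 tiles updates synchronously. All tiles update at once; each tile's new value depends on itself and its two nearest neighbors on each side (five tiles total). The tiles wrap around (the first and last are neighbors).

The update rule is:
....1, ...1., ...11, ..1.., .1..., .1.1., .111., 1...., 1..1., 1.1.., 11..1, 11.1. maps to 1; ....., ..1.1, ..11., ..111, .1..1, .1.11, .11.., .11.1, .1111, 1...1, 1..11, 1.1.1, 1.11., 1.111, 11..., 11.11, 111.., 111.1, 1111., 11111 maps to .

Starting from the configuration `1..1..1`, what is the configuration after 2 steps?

.111...
1.1..11

1.1..11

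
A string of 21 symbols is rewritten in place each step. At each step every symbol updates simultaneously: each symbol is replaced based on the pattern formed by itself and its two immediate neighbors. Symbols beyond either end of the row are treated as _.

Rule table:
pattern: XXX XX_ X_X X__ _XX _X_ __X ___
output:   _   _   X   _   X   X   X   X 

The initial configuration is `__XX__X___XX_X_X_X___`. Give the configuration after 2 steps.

X___XX_XX__XX_____XX_

step 1: XXX__XX_XXX_XXXXXX_XX
step 2: X___XX_XX__XX_____XX_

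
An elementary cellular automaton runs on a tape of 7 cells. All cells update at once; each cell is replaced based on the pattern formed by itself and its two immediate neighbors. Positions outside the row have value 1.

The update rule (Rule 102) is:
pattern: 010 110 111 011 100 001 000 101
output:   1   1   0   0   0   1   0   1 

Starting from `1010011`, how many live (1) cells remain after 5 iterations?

4

iteration 1: 1110100
iteration 2: 0011101
iteration 3: 0100110
iteration 4: 1101011
iteration 5: 0111100
count of 1: 4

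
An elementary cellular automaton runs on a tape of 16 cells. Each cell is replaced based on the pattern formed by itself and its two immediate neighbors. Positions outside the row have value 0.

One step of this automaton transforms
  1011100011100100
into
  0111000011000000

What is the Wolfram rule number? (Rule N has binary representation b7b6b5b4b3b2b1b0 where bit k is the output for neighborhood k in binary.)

168

position 3: 111 → 1  (bit 7 = 1)
position 4: 110 → 0  (bit 6 = 0)
position 1: 101 → 1  (bit 5 = 1)
position 5: 100 → 0  (bit 4 = 0)
position 2: 011 → 1  (bit 3 = 1)
position 0: 010 → 0  (bit 2 = 0)
position 7: 001 → 0  (bit 1 = 0)
position 6: 000 → 0  (bit 0 = 0)
bits b7..b0 = 10101000 = 168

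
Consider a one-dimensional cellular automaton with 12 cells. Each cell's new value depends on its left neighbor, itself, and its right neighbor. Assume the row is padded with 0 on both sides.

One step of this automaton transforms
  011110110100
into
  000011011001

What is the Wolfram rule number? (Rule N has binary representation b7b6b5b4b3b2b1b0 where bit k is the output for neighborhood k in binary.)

position 2: 111 → 0  (bit 7 = 0)
position 4: 110 → 1  (bit 6 = 1)
position 5: 101 → 1  (bit 5 = 1)
position 10: 100 → 0  (bit 4 = 0)
position 1: 011 → 0  (bit 3 = 0)
position 9: 010 → 0  (bit 2 = 0)
position 0: 001 → 0  (bit 1 = 0)
position 11: 000 → 1  (bit 0 = 1)
bits b7..b0 = 01100001 = 97

97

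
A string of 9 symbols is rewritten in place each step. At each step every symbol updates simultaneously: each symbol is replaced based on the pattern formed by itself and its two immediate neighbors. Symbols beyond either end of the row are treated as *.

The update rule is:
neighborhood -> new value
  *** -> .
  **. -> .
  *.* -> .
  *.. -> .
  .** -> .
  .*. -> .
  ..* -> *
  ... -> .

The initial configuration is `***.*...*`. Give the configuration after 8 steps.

...*..*..

.......*.
......*..
.....*..*
....*..*.
...*..*..
..*..*..*
.*..*..*.
...*..*..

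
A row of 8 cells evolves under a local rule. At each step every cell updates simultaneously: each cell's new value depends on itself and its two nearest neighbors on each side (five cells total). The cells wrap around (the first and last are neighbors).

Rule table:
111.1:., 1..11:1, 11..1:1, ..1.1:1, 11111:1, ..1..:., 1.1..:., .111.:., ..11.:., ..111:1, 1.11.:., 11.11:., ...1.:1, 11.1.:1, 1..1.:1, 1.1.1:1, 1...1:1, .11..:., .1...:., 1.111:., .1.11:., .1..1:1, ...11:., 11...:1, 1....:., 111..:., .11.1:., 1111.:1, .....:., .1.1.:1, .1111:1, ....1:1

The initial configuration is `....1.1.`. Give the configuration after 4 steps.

.1.1.111

step 1: ..1111..
step 2: 1.111.1.
step 3: 1....111
step 4: .1.1.111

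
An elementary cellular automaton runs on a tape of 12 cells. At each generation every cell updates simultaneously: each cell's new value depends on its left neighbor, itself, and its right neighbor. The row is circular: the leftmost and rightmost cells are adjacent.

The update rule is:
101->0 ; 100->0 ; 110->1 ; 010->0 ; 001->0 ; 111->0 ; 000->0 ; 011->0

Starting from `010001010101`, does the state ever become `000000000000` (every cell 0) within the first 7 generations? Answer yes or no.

yes

000000000000
all cells are 0 at generation 1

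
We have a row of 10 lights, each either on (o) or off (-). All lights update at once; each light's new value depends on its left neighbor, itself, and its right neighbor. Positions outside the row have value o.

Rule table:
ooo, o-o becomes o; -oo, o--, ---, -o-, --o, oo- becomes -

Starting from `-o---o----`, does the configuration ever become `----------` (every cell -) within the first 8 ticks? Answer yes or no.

yes

o---------
----------
all cells are - at tick 2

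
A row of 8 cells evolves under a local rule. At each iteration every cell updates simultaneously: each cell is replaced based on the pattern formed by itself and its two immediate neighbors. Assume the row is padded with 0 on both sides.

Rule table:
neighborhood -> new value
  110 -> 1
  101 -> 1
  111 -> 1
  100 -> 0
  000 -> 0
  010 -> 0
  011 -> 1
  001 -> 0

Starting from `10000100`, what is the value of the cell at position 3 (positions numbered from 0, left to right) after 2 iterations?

0

00000000
00000000
position 3 holds 0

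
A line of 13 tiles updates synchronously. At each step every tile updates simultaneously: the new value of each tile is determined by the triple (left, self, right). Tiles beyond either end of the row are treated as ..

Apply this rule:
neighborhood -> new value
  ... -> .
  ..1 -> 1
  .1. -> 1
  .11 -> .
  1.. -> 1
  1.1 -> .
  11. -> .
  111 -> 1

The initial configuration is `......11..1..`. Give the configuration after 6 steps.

11111..1..11.

.....1..1111.
....1111.11.1
...1.11.....1
..11...1...11
.1..1.111.1..
11111..1..11.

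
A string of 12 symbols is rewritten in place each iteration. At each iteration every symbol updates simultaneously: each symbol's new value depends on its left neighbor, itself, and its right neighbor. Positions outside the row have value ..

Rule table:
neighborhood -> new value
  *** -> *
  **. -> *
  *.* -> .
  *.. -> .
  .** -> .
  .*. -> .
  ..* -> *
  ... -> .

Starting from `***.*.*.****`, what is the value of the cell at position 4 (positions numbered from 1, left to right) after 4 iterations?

.**......***
*.*.....*.**
.......*...*
......*...*.
position 4 holds .

.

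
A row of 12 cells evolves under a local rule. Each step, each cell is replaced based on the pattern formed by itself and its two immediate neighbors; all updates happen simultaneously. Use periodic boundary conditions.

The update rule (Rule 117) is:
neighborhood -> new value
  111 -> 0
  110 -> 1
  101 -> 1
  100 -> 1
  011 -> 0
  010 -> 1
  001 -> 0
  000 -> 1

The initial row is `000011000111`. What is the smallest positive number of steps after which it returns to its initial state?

111001110001
001100011100
100111000111
110001110000
011100011110
000111000011
110001111001
011100001100
000111100111
110000110001
011110011100
000011000111

12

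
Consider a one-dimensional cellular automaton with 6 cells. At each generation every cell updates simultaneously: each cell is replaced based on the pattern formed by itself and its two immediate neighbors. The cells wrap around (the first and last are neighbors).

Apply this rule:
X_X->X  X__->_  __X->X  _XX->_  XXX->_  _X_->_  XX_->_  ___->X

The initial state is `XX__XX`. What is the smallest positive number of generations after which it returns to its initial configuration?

generation 1: ___X__
generation 2: XXX__X
generation 3: ____X_
generation 4: XXXX__
generation 5: _____X
generation 6: _XXXX_
generation 7: X_____
generation 8: __XXXX
generation 9: _X____
generation 10: X__XXX
generation 11: __X___
generation 12: XX__XX

12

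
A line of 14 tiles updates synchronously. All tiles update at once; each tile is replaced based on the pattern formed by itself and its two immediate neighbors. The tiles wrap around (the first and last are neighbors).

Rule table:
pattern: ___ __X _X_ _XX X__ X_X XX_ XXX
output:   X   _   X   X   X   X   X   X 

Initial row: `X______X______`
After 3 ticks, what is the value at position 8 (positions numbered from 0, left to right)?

XXXXXX_XXXXXX_
XXXXXXXXXXXXXX
XXXXXXXXXXXXXX
position 8 holds X

X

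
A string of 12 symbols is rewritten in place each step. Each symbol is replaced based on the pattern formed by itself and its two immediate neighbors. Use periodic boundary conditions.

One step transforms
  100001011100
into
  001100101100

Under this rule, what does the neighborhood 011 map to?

At position 7 the neighborhood is 011; the next row has 0 there.

0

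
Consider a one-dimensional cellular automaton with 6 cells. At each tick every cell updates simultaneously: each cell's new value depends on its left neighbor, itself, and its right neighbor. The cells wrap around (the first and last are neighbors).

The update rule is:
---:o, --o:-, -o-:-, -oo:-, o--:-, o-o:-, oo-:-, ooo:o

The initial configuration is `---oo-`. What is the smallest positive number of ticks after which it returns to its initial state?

2

oo----
---oo-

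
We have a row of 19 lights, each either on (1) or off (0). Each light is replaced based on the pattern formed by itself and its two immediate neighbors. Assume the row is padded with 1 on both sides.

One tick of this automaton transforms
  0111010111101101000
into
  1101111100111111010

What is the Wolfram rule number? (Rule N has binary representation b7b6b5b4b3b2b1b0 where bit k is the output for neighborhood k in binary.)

position 2: 111 → 0  (bit 7 = 0)
position 3: 110 → 1  (bit 6 = 1)
position 0: 101 → 1  (bit 5 = 1)
position 16: 100 → 0  (bit 4 = 0)
position 1: 011 → 1  (bit 3 = 1)
position 5: 010 → 1  (bit 2 = 1)
position 18: 001 → 0  (bit 1 = 0)
position 17: 000 → 1  (bit 0 = 1)
bits b7..b0 = 01101101 = 109

109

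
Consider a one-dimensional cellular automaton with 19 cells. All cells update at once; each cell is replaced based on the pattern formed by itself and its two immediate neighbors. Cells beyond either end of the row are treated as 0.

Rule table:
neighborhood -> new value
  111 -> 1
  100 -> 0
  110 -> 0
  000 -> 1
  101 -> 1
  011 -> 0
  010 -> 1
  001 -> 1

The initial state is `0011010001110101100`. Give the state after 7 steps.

1110101011010100111

step 1: 1100110110101110001
step 2: 0001001001110100111
step 3: 1111011010101101010
step 4: 0110100111110011110
step 5: 1001101011100101100
step 6: 1010011101001110001
step 7: 1110101011010100111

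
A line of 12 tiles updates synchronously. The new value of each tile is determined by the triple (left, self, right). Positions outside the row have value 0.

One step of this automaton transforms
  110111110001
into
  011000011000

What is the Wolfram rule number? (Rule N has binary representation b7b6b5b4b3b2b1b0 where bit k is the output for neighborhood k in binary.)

position 4: 111 → 0  (bit 7 = 0)
position 1: 110 → 1  (bit 6 = 1)
position 2: 101 → 1  (bit 5 = 1)
position 8: 100 → 1  (bit 4 = 1)
position 0: 011 → 0  (bit 3 = 0)
position 11: 010 → 0  (bit 2 = 0)
position 10: 001 → 0  (bit 1 = 0)
position 9: 000 → 0  (bit 0 = 0)
bits b7..b0 = 01110000 = 112

112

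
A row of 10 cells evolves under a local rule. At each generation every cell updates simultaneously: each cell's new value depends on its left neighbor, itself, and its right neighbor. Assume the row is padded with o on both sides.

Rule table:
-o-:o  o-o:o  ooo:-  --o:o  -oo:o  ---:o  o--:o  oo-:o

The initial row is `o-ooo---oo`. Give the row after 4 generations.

ooo-ooooo-
--ooo---oo
ooo-ooooo-  (repeats generation 1; period 2)
generation 4: --ooo---oo

--ooo---oo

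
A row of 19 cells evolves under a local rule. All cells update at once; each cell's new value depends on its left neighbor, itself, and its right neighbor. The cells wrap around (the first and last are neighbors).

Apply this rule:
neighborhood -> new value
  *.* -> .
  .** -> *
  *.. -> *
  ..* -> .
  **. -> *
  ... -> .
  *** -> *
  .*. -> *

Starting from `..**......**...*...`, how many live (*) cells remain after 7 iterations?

..***.....***..**..
..****....****.***.
..*****...****.****
*.******..****.****
*.*******.****.****
*.*******.****.****  (fixed point — unchanged through iteration 7)
count of *: 16

16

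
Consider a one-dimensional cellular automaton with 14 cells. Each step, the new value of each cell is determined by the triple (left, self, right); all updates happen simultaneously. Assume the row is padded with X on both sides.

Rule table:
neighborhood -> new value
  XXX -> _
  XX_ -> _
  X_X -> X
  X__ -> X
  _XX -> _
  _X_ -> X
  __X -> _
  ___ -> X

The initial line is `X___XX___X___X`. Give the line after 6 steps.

step 1: _XX___XX_XXX__
step 2: X__XX___X___X_
step 3: _X___XX_XXX_XX
step 4: XXXX___X___X__
step 5: ____XX_XXX_XX_
step 6: XXX___X___X__X

XXX___X___X__X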